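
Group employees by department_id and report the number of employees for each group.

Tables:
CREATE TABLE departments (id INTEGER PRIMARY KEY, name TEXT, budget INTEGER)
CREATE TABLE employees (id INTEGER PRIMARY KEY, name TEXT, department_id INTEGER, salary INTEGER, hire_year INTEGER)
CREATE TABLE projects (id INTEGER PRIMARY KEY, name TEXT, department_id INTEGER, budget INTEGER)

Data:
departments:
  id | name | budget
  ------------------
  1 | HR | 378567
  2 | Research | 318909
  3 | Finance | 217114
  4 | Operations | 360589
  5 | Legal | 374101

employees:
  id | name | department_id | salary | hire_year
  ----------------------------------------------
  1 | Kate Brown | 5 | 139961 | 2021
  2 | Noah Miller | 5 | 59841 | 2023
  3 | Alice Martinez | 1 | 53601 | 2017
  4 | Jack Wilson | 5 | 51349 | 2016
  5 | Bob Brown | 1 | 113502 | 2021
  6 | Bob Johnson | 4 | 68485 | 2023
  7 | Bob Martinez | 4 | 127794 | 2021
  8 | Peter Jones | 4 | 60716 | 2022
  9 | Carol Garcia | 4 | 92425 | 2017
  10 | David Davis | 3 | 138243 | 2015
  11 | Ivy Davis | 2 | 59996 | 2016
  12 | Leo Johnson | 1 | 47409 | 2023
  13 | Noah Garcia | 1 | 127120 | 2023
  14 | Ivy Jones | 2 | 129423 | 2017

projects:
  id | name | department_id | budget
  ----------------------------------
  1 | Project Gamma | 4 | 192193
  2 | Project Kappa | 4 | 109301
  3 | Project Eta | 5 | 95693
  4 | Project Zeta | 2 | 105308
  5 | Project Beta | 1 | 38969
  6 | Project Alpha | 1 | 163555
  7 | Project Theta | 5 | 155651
SELECT department_id, COUNT(*) AS n FROM employees GROUP BY department_id

Execution result:
department_id | n
1 | 4
2 | 2
3 | 1
4 | 4
5 | 3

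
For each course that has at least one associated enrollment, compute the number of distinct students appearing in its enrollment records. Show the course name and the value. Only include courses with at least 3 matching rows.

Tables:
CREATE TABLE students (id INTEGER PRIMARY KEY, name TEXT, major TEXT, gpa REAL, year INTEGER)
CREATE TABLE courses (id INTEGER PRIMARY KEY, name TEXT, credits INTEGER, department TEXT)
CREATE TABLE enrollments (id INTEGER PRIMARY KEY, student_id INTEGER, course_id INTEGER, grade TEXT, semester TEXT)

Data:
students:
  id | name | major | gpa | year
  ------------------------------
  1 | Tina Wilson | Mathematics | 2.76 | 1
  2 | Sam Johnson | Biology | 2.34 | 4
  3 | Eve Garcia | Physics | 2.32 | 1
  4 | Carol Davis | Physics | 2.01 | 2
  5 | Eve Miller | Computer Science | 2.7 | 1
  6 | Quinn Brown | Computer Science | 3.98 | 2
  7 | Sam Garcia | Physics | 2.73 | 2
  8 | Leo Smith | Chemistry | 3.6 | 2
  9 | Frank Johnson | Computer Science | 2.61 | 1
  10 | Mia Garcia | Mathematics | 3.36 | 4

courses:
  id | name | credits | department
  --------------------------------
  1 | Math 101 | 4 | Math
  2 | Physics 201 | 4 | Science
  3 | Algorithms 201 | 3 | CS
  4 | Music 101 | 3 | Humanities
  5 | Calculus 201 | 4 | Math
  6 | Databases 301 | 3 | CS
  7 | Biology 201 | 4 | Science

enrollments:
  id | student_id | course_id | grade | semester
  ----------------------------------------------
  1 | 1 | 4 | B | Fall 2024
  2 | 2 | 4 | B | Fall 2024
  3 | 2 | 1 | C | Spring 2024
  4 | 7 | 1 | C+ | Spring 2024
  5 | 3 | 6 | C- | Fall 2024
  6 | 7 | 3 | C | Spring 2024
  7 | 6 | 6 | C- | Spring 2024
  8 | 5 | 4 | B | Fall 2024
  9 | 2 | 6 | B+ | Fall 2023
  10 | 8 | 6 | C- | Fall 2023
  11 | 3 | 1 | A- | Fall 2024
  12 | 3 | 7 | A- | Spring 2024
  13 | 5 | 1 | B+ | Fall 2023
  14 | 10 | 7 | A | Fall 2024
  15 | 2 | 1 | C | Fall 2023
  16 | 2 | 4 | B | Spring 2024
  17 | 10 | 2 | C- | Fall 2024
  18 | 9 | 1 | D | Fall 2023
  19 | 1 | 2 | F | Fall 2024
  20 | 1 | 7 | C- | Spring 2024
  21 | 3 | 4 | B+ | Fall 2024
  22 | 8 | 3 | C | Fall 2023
SELECT p.name, COUNT(DISTINCT c.student_id) AS distinct_student_count FROM enrollments c JOIN courses p ON c.course_id = p.id GROUP BY p.id, p.name HAVING COUNT(*) >= 3

Execution result:
name | distinct_student_count
Math 101 | 5
Music 101 | 4
Databases 301 | 4
Biology 201 | 3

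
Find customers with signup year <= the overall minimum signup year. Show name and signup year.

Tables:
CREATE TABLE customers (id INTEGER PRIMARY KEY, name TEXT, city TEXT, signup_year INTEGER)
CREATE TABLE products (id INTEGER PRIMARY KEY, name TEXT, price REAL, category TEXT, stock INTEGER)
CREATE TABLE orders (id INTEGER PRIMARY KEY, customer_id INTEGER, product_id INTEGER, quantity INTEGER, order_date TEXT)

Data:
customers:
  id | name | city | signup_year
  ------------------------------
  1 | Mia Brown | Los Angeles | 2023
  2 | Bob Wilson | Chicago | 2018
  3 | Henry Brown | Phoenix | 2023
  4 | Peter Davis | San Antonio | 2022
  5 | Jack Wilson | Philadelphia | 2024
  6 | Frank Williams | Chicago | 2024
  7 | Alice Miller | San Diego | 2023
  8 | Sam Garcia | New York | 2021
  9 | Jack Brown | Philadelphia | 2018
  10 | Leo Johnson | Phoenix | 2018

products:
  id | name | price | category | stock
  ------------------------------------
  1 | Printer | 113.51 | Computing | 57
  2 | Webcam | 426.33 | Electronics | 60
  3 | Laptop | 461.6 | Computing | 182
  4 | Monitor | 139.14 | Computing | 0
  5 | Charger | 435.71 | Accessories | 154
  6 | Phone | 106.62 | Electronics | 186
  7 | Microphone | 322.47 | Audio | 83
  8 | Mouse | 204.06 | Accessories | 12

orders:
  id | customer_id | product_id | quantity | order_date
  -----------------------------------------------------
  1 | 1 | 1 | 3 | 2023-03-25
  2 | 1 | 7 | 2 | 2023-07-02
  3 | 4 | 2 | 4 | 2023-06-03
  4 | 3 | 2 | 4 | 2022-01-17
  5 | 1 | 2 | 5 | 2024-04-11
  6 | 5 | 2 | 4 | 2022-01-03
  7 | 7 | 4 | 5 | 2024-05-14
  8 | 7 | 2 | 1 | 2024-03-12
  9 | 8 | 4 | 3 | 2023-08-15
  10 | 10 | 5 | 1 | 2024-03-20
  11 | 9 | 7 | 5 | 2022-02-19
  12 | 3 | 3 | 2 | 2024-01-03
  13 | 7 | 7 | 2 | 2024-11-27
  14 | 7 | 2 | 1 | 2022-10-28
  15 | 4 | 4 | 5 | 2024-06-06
SELECT name, signup_year FROM customers WHERE signup_year <= (SELECT MIN(signup_year) FROM customers)

Execution result:
name | signup_year
Bob Wilson | 2018
Jack Brown | 2018
Leo Johnson | 2018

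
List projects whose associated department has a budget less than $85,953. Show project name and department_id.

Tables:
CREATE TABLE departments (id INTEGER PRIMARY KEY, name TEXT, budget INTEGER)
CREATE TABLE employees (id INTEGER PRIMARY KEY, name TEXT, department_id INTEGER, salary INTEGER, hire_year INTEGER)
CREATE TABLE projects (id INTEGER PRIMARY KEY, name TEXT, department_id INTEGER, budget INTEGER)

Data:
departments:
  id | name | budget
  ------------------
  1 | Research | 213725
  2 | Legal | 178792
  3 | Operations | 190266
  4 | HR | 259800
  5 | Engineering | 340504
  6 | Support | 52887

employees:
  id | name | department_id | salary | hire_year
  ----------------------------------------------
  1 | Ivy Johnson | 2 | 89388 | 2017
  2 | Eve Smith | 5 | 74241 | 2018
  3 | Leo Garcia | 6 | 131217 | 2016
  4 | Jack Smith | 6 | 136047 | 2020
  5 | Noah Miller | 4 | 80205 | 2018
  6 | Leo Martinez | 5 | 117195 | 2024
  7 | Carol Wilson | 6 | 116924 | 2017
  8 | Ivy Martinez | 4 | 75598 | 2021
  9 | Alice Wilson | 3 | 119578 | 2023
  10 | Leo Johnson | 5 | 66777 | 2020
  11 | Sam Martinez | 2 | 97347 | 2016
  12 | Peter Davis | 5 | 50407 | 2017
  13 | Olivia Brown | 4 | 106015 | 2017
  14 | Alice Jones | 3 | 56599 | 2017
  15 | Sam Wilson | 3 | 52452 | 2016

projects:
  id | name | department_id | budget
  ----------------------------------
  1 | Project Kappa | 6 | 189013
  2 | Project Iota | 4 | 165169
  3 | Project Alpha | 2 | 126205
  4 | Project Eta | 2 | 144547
SELECT name, department_id FROM projects WHERE department_id IN (SELECT id FROM departments WHERE budget < 85953)

Execution result:
name | department_id
Project Kappa | 6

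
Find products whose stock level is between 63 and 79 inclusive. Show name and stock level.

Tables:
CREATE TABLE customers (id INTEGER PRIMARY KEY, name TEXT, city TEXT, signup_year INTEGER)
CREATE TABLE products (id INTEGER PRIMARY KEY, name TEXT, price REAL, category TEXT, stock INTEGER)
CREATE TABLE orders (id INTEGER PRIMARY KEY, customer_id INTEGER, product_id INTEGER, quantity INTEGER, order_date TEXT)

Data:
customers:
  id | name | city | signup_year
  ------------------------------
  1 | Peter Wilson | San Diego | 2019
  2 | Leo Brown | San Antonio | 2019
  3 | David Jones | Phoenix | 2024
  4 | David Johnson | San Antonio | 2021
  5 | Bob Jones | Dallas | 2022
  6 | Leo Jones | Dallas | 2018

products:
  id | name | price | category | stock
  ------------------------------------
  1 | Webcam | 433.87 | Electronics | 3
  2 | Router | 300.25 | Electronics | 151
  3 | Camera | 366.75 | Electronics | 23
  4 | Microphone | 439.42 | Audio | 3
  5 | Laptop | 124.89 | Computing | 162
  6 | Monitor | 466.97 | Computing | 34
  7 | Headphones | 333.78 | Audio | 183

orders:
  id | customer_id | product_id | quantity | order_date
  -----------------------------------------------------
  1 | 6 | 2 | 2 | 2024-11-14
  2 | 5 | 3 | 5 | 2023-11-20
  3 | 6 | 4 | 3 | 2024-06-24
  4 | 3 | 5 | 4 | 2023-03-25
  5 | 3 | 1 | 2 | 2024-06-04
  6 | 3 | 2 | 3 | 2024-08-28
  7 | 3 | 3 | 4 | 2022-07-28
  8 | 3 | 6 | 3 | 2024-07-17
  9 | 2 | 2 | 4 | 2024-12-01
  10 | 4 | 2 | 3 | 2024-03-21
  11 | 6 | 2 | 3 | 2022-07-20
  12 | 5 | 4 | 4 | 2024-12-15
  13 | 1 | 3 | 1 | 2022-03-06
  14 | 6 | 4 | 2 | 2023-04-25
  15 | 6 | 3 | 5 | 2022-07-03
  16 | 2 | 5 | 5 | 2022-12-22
SELECT name, stock FROM products WHERE stock BETWEEN 63 AND 79

Execution result:
(no rows)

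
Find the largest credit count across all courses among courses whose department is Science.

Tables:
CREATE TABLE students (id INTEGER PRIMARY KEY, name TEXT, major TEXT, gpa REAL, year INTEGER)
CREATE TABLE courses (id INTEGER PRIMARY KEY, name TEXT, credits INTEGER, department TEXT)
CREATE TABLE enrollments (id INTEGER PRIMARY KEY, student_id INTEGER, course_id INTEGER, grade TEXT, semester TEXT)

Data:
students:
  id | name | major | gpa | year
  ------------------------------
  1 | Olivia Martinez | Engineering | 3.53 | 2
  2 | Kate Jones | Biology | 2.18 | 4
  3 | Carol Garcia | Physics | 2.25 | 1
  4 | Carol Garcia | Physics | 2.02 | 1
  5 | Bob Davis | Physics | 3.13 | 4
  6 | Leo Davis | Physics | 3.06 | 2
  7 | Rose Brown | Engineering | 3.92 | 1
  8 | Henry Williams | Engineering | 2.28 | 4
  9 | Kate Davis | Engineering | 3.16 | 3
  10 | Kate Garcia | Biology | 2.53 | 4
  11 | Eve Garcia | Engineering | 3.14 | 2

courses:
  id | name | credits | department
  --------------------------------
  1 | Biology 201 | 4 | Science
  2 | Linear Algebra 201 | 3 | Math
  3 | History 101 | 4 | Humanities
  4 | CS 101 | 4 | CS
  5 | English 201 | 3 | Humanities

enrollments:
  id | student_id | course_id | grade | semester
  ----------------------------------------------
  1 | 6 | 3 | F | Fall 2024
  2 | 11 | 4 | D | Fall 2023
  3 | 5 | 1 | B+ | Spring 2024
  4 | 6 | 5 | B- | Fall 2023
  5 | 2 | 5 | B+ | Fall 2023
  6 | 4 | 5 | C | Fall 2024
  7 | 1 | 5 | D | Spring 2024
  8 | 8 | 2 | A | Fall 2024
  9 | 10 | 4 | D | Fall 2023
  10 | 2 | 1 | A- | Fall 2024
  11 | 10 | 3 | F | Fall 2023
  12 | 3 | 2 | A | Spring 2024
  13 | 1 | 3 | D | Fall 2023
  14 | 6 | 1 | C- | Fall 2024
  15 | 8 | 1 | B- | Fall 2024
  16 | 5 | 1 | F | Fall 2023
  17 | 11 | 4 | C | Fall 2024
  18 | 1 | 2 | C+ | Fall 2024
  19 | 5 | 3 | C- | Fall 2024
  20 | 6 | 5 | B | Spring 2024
SELECT MAX(credits) FROM courses WHERE department = 'Science'

Execution result:
4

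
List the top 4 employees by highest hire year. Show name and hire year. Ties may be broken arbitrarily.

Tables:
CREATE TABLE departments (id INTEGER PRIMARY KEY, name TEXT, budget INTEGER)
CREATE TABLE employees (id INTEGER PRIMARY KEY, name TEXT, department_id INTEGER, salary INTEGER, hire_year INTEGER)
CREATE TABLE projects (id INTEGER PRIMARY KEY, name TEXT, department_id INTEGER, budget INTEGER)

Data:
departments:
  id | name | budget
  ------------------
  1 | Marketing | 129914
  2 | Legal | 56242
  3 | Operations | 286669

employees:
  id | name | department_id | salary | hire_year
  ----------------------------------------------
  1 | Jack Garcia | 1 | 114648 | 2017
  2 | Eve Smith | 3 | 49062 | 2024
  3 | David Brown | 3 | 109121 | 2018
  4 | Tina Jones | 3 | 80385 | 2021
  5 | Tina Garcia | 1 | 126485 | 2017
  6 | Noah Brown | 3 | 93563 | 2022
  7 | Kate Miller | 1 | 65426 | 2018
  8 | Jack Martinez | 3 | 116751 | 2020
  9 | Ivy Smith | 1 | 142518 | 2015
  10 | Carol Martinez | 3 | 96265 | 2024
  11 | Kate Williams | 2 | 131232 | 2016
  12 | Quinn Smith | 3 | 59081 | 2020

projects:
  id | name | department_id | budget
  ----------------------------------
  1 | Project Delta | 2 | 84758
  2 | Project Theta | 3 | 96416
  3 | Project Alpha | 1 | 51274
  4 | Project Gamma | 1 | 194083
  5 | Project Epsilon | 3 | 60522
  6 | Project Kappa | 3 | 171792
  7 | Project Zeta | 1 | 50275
SELECT name, hire_year FROM employees ORDER BY hire_year DESC LIMIT 4

Execution result:
name | hire_year
Eve Smith | 2024
Carol Martinez | 2024
Noah Brown | 2022
Tina Jones | 2021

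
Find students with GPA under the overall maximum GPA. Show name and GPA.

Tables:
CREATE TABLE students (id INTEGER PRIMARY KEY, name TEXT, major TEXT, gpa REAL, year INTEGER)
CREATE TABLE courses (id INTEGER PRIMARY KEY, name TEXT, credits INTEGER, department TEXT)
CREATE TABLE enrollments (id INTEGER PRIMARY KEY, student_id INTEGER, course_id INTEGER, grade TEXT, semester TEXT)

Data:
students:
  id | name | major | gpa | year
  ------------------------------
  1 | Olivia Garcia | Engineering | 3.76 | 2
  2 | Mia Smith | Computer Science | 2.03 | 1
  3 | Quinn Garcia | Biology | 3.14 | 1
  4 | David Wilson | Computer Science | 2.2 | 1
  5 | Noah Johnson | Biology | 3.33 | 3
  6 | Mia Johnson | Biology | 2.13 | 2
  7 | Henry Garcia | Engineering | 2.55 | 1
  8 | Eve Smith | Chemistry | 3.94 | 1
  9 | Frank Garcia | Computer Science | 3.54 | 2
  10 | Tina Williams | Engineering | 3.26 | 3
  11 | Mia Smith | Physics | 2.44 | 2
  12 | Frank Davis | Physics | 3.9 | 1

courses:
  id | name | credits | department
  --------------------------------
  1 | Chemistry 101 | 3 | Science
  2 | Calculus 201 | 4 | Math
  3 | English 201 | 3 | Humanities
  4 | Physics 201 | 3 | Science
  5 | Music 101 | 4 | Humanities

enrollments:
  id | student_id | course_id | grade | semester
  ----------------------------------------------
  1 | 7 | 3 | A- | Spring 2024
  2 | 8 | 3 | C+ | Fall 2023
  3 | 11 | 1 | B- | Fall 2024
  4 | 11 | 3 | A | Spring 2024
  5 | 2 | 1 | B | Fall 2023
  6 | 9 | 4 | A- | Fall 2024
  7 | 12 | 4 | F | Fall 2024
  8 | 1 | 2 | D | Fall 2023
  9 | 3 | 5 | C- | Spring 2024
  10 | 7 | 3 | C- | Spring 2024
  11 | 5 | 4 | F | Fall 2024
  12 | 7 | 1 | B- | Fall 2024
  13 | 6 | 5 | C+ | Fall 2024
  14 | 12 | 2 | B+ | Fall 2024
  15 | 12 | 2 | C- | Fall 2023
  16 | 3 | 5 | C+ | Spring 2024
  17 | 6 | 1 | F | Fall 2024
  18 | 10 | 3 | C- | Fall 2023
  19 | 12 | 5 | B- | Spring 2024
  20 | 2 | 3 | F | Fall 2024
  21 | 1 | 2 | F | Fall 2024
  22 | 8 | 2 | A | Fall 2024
SELECT name, gpa FROM students WHERE gpa < (SELECT MAX(gpa) FROM students)

Execution result:
name | gpa
Olivia Garcia | 3.76
Mia Smith | 2.03
Quinn Garcia | 3.14
David Wilson | 2.20
Noah Johnson | 3.33
Mia Johnson | 2.13
Henry Garcia | 2.55
Frank Garcia | 3.54
Tina Williams | 3.26
Mia Smith | 2.44
Frank Davis | 3.90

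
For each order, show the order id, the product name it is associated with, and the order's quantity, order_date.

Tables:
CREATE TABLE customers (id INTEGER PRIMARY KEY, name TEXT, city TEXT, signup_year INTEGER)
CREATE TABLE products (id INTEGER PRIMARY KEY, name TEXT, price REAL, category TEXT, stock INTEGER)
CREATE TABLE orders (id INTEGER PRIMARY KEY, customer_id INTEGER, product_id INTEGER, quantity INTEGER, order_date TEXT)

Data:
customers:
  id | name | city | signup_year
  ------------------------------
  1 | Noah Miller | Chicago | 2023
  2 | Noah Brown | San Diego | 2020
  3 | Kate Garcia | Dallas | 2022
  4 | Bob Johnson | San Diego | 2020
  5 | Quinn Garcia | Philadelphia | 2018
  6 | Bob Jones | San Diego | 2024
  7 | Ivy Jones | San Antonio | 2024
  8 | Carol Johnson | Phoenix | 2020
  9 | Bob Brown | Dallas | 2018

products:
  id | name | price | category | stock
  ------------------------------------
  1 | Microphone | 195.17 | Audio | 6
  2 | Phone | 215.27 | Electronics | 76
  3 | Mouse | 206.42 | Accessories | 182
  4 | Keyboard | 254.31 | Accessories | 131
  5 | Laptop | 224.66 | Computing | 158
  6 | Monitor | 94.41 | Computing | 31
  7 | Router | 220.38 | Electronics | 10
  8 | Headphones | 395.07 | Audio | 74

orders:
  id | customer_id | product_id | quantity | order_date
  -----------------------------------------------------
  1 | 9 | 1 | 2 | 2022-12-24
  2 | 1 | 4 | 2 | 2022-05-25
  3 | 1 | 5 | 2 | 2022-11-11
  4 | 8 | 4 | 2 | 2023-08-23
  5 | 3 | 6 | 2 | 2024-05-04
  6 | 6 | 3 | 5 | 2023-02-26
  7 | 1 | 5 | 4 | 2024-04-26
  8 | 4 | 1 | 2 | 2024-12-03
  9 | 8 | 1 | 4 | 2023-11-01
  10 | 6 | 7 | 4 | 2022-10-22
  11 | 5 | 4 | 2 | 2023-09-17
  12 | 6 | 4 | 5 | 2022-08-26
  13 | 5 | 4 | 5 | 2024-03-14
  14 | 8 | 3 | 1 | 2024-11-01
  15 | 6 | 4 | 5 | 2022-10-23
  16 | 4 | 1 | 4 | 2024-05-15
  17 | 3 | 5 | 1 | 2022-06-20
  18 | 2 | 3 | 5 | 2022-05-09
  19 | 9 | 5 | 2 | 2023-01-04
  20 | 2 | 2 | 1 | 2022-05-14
SELECT c.id, p.name AS product, c.quantity, c.order_date FROM orders c JOIN products p ON c.product_id = p.id

Execution result:
id | product | quantity | order_date
1 | Microphone | 2 | 2022-12-24
2 | Keyboard | 2 | 2022-05-25
3 | Laptop | 2 | 2022-11-11
4 | Keyboard | 2 | 2023-08-23
5 | Monitor | 2 | 2024-05-04
6 | Mouse | 5 | 2023-02-26
7 | Laptop | 4 | 2024-04-26
8 | Microphone | 2 | 2024-12-03
9 | Microphone | 4 | 2023-11-01
10 | Router | 4 | 2022-10-22
11 | Keyboard | 2 | 2023-09-17
12 | Keyboard | 5 | 2022-08-26
13 | Keyboard | 5 | 2024-03-14
14 | Mouse | 1 | 2024-11-01
15 | Keyboard | 5 | 2022-10-23
16 | Microphone | 4 | 2024-05-15
17 | Laptop | 1 | 2022-06-20
18 | Mouse | 5 | 2022-05-09
19 | Laptop | 2 | 2023-01-04
20 | Phone | 1 | 2022-05-14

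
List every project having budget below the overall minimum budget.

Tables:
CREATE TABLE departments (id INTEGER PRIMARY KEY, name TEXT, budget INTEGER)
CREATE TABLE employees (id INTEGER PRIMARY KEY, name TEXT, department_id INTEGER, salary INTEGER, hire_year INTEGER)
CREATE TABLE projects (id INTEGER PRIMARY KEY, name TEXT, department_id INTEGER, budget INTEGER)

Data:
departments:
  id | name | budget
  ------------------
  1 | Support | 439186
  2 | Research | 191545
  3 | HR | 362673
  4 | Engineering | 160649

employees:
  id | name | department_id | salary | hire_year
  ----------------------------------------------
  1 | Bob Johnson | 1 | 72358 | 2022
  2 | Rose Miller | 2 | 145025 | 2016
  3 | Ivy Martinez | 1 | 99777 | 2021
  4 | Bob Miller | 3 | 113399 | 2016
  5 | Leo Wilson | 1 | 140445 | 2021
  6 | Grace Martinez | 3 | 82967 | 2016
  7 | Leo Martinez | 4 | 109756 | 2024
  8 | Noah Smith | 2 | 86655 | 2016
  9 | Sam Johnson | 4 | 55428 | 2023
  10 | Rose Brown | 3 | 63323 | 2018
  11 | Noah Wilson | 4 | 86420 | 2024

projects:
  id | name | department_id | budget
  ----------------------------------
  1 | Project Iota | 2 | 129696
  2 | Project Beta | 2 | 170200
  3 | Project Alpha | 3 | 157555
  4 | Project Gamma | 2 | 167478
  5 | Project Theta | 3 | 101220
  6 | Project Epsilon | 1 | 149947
SELECT name, budget FROM projects WHERE budget < (SELECT MIN(budget) FROM projects)

Execution result:
(no rows)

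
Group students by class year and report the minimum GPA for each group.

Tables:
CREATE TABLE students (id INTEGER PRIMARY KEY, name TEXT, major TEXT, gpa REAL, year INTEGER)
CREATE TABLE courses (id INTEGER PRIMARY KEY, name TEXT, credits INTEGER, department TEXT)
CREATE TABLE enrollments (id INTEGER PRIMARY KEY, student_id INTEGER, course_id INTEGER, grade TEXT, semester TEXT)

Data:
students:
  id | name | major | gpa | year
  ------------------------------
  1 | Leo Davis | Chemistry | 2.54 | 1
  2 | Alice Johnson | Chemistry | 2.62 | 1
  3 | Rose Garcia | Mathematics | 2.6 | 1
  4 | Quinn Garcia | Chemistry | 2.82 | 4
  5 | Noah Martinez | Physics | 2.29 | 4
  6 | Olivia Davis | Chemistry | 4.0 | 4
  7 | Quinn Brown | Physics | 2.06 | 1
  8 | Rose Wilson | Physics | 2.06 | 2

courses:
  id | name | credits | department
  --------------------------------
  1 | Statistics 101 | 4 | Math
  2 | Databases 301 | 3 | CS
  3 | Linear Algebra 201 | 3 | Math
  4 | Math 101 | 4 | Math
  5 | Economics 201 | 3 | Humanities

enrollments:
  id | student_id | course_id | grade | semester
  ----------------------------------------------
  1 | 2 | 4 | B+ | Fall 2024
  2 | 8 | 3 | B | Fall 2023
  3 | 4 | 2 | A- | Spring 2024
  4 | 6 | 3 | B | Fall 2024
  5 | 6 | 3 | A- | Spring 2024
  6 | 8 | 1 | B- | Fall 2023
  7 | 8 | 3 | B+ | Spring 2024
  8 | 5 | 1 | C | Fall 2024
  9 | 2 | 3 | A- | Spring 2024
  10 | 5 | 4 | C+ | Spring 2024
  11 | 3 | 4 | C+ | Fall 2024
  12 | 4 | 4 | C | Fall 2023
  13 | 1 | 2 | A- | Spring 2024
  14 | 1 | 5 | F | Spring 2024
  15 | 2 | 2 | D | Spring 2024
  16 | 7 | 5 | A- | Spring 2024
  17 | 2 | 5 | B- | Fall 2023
SELECT year, MIN(gpa) AS min_gpa FROM students GROUP BY year

Execution result:
year | min_gpa
1 | 2.06
2 | 2.06
4 | 2.29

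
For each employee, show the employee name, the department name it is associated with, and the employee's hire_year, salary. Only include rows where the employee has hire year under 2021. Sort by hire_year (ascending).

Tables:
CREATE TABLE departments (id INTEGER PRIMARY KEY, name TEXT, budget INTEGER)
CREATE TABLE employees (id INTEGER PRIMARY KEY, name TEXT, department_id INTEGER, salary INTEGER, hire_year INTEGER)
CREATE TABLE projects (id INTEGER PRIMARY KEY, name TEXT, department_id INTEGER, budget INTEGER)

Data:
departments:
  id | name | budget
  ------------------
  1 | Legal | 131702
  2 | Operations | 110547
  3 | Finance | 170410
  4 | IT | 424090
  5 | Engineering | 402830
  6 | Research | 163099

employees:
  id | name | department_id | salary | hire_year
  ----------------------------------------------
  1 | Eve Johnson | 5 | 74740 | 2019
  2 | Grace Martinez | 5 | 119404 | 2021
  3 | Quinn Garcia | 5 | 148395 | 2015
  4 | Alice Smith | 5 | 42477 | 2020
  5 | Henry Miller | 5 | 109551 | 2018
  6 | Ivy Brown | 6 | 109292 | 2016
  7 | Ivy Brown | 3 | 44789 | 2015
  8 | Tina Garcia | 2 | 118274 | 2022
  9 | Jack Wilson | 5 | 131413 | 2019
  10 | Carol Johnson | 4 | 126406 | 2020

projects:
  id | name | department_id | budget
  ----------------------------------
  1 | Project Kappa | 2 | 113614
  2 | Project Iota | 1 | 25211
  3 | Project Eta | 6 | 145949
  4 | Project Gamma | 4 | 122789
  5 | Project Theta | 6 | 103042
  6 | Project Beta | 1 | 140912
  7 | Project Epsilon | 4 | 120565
SELECT c.name, p.name AS department, c.hire_year, c.salary FROM employees c JOIN departments p ON c.department_id = p.id WHERE c.hire_year < 2021 ORDER BY c.hire_year ASC

Execution result:
name | department | hire_year | salary
Quinn Garcia | Engineering | 2015 | 148395
Ivy Brown | Finance | 2015 | 44789
Ivy Brown | Research | 2016 | 109292
Henry Miller | Engineering | 2018 | 109551
Eve Johnson | Engineering | 2019 | 74740
Jack Wilson | Engineering | 2019 | 131413
Alice Smith | Engineering | 2020 | 42477
Carol Johnson | IT | 2020 | 126406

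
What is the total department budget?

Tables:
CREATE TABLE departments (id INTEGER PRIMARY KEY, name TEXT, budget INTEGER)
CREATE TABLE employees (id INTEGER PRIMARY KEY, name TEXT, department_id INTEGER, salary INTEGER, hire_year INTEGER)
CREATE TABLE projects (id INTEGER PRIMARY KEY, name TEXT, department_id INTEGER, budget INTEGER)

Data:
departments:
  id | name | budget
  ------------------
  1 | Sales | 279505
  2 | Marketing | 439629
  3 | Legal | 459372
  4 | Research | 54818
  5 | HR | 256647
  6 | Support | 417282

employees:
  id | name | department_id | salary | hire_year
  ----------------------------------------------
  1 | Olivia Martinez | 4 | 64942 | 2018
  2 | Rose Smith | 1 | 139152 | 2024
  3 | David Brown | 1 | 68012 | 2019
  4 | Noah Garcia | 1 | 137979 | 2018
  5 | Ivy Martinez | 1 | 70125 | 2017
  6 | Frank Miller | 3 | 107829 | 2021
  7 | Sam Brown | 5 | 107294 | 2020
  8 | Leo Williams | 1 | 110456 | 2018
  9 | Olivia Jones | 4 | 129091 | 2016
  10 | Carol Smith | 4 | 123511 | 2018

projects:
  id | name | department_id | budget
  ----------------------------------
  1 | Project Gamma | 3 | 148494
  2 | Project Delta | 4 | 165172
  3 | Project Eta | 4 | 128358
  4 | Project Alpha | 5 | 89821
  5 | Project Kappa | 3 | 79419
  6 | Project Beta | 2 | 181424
SELECT SUM(budget) FROM departments

Execution result:
1907253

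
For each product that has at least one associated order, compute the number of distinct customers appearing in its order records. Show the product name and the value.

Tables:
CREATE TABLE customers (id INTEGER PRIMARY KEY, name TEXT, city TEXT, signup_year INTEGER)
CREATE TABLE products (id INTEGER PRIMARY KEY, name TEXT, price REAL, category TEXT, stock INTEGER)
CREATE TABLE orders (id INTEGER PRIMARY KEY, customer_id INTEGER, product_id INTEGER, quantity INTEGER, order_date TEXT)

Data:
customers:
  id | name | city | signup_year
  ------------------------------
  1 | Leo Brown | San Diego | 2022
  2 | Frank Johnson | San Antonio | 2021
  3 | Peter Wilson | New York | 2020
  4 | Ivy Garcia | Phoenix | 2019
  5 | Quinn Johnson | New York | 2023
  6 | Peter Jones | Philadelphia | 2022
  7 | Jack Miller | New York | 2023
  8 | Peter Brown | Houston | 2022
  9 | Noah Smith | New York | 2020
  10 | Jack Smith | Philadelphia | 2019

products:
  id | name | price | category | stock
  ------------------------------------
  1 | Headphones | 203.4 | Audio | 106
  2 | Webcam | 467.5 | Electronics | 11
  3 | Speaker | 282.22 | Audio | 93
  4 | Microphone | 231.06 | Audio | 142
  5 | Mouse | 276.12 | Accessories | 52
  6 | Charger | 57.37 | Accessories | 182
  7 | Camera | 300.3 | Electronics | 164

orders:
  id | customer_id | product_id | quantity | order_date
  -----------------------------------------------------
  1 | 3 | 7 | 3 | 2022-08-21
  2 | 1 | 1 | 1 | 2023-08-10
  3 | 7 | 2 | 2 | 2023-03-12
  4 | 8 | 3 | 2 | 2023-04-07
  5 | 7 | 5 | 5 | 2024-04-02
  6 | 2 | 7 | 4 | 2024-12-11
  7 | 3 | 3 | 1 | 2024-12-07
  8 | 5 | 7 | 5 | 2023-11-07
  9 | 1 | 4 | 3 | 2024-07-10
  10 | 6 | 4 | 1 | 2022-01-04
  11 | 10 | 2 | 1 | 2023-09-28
SELECT p.name, COUNT(DISTINCT c.customer_id) AS distinct_customer_count FROM orders c JOIN products p ON c.product_id = p.id GROUP BY p.id, p.name

Execution result:
name | distinct_customer_count
Headphones | 1
Webcam | 2
Speaker | 2
Microphone | 2
Mouse | 1
Camera | 3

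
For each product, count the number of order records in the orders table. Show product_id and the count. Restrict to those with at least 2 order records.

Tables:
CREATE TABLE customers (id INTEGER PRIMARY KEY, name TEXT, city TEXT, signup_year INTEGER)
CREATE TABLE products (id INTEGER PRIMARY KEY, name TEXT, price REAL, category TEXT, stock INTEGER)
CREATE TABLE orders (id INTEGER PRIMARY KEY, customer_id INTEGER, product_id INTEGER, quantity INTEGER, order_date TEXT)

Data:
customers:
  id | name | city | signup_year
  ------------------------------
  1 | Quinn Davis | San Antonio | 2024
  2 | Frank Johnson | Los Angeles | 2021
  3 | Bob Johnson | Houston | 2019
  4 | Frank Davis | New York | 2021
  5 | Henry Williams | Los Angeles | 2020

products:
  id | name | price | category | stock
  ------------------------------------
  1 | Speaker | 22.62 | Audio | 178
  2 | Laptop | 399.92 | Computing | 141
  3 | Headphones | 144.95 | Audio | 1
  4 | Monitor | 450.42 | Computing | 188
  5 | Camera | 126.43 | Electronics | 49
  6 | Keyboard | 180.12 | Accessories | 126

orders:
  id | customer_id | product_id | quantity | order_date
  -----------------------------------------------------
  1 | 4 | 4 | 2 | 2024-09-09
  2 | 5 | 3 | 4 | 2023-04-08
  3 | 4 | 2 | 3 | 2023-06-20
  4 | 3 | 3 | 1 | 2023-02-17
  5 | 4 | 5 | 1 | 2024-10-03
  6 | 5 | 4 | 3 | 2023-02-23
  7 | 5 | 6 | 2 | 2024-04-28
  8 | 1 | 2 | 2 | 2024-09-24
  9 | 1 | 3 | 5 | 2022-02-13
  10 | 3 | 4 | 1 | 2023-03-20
SELECT product_id, COUNT(*) AS order_count FROM orders GROUP BY product_id HAVING COUNT(*) >= 2

Execution result:
product_id | order_count
2 | 2
3 | 3
4 | 3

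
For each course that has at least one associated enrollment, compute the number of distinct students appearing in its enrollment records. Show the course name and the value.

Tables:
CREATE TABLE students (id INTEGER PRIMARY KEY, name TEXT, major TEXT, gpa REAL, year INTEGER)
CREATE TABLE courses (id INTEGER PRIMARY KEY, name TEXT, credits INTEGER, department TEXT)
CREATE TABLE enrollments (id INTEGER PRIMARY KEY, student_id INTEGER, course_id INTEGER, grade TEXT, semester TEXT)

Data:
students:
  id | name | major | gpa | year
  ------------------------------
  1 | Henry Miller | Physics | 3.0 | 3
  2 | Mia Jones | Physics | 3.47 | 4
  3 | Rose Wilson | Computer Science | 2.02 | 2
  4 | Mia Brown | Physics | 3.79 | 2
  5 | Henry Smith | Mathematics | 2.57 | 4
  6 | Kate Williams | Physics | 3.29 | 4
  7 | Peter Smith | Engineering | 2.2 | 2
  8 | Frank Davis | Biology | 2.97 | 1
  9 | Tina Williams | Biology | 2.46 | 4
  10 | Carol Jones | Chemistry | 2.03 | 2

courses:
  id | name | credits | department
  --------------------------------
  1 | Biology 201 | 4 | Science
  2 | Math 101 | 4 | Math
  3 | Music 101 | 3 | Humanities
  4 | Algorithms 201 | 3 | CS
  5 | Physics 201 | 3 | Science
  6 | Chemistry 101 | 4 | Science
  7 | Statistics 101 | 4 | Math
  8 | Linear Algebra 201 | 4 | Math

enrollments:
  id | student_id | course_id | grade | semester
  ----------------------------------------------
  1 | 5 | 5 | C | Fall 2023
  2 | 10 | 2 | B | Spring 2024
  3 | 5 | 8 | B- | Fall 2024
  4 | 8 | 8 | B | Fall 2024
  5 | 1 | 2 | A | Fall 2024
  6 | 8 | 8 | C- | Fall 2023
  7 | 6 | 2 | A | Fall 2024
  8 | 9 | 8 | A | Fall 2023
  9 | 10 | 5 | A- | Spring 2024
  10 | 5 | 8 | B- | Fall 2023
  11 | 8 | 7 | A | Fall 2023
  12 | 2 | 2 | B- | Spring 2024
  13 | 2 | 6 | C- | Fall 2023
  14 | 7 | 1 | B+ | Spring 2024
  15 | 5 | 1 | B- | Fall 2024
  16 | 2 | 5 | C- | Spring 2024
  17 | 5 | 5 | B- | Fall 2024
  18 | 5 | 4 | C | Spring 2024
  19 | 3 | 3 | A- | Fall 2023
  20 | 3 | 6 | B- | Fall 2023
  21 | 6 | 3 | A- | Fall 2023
SELECT p.name, COUNT(DISTINCT c.student_id) AS distinct_student_count FROM enrollments c JOIN courses p ON c.course_id = p.id GROUP BY p.id, p.name

Execution result:
name | distinct_student_count
Biology 201 | 2
Math 101 | 4
Music 101 | 2
Algorithms 201 | 1
Physics 201 | 3
Chemistry 101 | 2
Statistics 101 | 1
Linear Algebra 201 | 3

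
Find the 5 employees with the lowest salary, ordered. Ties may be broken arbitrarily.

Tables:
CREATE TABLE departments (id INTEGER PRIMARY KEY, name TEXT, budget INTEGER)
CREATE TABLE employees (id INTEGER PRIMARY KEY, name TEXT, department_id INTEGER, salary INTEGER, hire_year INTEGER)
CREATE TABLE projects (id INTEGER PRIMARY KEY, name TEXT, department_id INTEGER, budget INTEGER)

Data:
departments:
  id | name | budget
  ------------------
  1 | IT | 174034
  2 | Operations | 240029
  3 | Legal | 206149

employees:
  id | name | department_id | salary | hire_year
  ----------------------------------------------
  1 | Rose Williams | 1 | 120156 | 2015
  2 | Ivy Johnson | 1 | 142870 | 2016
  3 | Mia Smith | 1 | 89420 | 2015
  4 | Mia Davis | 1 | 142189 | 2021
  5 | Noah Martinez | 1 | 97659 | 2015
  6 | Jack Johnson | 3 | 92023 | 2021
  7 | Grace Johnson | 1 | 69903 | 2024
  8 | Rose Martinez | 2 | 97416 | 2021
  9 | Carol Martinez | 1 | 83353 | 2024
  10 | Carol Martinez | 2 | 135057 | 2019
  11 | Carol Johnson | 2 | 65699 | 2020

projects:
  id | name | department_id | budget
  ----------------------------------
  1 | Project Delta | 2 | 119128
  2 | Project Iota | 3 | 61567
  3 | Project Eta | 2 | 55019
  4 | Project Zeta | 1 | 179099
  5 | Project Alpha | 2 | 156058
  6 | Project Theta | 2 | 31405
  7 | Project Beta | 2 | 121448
SELECT name, salary FROM employees ORDER BY salary ASC LIMIT 5

Execution result:
name | salary
Carol Johnson | 65699
Grace Johnson | 69903
Carol Martinez | 83353
Mia Smith | 89420
Jack Johnson | 92023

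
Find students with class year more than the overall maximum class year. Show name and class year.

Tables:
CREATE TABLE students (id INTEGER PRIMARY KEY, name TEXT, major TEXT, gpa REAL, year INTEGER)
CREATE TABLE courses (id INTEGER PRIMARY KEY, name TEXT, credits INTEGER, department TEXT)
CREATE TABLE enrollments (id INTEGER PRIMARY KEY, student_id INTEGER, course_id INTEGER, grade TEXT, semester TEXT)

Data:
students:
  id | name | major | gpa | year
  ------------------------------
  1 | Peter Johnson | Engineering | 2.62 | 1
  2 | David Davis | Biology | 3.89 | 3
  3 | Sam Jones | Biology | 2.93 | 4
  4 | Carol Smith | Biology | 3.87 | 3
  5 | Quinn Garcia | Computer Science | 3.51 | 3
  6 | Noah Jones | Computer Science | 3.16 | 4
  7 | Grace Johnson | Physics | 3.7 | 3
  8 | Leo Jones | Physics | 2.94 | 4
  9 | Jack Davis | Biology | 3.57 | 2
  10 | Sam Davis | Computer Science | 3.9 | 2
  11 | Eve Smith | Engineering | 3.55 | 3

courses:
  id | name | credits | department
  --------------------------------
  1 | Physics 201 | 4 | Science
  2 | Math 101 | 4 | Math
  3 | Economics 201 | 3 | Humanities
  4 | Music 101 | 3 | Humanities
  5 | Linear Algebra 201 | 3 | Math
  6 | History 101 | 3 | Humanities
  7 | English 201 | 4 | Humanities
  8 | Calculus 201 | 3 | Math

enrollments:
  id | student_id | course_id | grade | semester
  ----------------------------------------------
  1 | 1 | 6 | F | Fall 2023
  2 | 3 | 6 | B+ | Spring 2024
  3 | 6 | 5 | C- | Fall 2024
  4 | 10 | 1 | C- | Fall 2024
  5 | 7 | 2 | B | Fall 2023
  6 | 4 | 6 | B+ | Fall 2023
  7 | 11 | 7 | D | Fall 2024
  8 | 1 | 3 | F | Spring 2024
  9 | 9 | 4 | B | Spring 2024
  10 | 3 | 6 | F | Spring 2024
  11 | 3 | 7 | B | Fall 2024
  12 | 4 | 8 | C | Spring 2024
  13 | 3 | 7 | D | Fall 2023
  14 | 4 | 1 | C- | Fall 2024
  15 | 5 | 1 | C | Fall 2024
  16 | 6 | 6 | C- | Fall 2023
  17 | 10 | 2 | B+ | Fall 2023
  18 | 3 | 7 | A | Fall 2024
SELECT name, year FROM students WHERE year > (SELECT MAX(year) FROM students)

Execution result:
(no rows)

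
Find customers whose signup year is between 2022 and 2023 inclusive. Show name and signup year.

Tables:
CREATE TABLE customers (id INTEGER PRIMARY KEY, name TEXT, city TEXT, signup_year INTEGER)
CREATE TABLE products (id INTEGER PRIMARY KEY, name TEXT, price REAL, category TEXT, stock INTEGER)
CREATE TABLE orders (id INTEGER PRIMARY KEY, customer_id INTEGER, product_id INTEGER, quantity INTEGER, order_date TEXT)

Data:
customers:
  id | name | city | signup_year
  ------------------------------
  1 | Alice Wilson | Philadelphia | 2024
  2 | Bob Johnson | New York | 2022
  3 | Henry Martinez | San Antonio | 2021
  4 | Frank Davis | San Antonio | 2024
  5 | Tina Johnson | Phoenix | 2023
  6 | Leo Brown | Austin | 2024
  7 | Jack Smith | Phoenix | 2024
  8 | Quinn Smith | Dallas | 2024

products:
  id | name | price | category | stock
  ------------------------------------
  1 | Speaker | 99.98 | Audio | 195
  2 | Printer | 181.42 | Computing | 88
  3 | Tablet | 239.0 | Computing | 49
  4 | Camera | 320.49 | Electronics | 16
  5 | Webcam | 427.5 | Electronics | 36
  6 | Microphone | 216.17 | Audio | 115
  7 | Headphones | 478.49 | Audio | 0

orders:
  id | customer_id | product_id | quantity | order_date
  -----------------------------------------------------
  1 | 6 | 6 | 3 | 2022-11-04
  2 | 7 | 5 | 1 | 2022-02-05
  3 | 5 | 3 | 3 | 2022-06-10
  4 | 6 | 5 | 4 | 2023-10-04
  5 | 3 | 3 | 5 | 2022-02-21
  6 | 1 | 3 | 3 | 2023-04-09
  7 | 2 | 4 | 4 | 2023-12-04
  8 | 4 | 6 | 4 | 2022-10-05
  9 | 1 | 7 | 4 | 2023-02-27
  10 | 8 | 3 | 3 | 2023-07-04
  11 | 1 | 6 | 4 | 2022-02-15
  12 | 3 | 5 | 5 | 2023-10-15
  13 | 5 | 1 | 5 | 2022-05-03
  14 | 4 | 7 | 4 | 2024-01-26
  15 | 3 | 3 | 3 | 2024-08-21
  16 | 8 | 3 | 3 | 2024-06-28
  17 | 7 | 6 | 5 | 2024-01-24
SELECT name, signup_year FROM customers WHERE signup_year BETWEEN 2022 AND 2023

Execution result:
name | signup_year
Bob Johnson | 2022
Tina Johnson | 2023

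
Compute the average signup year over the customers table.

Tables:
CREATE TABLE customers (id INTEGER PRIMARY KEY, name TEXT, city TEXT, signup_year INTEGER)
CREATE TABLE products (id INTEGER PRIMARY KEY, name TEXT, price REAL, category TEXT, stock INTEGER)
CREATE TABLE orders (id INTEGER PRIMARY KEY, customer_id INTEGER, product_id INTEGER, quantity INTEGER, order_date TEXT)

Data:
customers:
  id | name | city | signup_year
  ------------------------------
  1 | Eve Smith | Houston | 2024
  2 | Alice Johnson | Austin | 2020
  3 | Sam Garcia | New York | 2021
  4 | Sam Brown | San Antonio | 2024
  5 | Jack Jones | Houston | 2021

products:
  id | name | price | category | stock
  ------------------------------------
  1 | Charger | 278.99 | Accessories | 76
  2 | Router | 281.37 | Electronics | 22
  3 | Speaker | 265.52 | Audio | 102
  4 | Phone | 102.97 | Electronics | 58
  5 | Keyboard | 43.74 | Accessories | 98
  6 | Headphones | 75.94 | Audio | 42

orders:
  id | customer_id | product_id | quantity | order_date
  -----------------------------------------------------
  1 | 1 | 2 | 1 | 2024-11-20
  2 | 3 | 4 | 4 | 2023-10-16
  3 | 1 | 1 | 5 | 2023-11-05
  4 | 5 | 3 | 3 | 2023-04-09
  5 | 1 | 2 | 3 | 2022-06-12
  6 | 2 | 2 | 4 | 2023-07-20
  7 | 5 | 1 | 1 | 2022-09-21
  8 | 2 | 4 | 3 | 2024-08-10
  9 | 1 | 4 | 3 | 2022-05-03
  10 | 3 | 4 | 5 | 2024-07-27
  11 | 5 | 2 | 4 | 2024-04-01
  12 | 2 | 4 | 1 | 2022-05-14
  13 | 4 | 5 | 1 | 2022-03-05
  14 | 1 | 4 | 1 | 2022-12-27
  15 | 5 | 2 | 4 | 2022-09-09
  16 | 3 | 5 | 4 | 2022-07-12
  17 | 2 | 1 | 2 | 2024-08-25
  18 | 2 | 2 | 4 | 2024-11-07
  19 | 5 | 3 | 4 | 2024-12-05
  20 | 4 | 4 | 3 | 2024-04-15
SELECT AVG(signup_year) FROM customers

Execution result:
2022.00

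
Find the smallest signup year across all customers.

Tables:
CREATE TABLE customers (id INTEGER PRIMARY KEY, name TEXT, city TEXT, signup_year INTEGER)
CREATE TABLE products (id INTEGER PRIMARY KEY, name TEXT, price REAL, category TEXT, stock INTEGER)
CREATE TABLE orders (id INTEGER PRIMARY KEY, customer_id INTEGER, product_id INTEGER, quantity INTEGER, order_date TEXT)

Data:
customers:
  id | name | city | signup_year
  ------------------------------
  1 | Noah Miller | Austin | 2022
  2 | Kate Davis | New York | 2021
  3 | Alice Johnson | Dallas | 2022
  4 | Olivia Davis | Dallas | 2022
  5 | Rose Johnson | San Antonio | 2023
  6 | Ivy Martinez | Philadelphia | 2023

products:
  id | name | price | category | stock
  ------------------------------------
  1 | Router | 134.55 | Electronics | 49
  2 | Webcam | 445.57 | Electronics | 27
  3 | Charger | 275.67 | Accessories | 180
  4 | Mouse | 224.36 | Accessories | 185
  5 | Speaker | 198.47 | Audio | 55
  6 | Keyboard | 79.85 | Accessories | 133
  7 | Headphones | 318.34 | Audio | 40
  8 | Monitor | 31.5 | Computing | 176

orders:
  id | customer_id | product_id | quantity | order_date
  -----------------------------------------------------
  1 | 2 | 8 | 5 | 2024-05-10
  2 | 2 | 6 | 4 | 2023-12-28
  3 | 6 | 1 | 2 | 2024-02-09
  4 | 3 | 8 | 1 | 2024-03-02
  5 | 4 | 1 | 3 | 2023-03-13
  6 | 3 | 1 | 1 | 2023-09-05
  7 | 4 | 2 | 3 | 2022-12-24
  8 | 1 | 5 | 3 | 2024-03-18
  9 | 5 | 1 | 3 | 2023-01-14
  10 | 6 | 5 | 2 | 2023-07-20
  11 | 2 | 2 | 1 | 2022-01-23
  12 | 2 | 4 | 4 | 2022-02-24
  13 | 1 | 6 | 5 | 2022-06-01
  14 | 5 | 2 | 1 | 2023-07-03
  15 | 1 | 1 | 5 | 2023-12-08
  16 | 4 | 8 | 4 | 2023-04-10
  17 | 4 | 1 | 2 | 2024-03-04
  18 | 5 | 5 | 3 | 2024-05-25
SELECT MIN(signup_year) FROM customers

Execution result:
2021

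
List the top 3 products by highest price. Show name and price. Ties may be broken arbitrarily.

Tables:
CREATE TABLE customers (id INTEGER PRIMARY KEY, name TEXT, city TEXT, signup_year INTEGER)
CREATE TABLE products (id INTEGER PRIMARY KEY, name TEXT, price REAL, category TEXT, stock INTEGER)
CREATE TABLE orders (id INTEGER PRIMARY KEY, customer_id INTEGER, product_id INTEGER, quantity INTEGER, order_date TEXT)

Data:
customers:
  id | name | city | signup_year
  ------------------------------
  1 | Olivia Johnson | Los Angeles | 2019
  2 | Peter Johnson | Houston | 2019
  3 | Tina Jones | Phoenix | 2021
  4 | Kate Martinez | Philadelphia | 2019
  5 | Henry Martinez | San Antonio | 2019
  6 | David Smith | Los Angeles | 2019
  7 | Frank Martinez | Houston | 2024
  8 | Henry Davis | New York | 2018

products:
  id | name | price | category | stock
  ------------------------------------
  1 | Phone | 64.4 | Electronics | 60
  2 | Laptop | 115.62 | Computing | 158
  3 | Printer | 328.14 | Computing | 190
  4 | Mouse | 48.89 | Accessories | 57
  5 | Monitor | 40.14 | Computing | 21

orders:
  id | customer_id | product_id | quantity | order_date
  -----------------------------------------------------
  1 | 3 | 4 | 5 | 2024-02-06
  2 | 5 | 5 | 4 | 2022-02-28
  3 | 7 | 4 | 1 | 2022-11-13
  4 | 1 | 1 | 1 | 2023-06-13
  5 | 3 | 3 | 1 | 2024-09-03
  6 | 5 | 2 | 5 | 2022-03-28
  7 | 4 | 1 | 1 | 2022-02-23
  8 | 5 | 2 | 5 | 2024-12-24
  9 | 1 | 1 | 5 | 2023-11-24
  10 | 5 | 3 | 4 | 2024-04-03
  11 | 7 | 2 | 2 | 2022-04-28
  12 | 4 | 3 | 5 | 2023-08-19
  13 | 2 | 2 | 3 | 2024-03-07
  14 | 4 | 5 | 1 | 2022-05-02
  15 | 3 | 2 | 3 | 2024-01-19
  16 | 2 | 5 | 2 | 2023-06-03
SELECT name, price FROM products ORDER BY price DESC LIMIT 3

Execution result:
name | price
Printer | 328.14
Laptop | 115.62
Phone | 64.40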